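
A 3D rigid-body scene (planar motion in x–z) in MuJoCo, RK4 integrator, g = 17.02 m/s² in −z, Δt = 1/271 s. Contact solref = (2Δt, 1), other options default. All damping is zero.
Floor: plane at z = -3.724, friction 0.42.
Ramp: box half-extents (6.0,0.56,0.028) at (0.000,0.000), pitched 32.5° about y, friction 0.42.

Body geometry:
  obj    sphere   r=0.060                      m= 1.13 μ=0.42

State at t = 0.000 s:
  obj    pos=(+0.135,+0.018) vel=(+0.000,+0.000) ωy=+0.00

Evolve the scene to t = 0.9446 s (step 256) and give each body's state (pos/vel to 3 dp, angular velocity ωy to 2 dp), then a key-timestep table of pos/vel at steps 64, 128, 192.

State at t = 0.9446 s:
  obj    pos=(+2.593,-1.548) vel=(+5.204,-3.315) ωy=+102.83

Key-timestep trajectory:
   step    t(s)  obj.x    obj.z    obj.vx   obj.vz 
     64  0.2362   +0.289  -0.080  +1.301  -0.829
    128  0.4723   +0.750  -0.373  +2.602  -1.658
    192  0.7085   +1.518  -0.863  +3.903  -2.487


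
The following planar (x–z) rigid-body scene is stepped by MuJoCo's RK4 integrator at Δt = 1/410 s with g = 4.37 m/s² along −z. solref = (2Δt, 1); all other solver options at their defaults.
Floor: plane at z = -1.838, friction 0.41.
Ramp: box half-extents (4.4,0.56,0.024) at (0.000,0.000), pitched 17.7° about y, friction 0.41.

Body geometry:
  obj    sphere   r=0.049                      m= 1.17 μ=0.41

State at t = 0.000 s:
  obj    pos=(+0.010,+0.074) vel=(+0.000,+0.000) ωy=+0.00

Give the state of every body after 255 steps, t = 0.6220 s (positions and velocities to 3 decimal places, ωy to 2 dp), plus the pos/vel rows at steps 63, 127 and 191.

State at t = 0.6220 s:
  obj    pos=(+0.185,+0.018) vel=(+0.562,-0.179) ωy=+12.04

Key-timestep trajectory:
   step    t(s)  obj.x    obj.z    obj.vx   obj.vz 
     63  0.1537   +0.021  +0.070  +0.139  -0.044
    127  0.3098   +0.053  +0.060  +0.280  -0.089
    191  0.4659   +0.108  +0.042  +0.421  -0.134


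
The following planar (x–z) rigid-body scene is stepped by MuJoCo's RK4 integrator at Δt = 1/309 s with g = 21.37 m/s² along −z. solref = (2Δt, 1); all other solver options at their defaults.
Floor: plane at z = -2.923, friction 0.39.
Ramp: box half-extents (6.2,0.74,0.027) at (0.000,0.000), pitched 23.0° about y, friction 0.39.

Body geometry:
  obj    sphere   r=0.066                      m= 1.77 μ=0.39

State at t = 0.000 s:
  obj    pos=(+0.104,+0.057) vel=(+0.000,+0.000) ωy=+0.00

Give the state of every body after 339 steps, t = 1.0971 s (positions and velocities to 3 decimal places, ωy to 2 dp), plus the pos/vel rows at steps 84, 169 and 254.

State at t = 1.0971 s:
  obj    pos=(+3.408,-1.346) vel=(+6.023,-2.557) ωy=+99.13

Key-timestep trajectory:
   step    t(s)  obj.x    obj.z    obj.vx   obj.vz 
     84  0.2718   +0.307  -0.029  +1.493  -0.634
    169  0.5469   +0.925  -0.292  +3.003  -1.275
    254  0.8220   +1.959  -0.730  +4.513  -1.916


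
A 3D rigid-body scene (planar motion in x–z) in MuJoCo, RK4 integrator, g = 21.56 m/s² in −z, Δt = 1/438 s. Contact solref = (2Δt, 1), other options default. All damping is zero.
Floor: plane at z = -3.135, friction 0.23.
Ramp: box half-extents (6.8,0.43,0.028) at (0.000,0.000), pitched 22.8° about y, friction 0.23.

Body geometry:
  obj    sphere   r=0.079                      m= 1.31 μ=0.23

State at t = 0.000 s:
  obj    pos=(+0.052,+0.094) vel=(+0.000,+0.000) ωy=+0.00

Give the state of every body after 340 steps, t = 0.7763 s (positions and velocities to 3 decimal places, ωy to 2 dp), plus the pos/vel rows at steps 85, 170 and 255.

State at t = 0.7763 s:
  obj    pos=(+1.710,-0.603) vel=(+4.271,-1.795) ωy=+58.63

Key-timestep trajectory:
   step    t(s)  obj.x    obj.z    obj.vx   obj.vz 
     85  0.1941   +0.156  +0.051  +1.068  -0.449
    170  0.3881   +0.467  -0.080  +2.135  -0.898
    255  0.5822   +0.985  -0.298  +3.203  -1.346


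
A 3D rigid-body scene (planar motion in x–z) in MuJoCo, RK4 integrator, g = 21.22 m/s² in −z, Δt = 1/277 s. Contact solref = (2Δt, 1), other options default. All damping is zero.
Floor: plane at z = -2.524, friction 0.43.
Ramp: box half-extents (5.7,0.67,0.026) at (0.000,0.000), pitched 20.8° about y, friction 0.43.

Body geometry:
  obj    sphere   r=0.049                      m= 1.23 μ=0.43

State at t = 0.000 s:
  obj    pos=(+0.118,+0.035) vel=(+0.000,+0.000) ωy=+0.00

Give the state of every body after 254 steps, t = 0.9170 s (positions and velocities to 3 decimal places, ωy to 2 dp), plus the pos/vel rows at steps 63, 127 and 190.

State at t = 0.9170 s:
  obj    pos=(+2.234,-0.768) vel=(+4.614,-1.753) ωy=+100.71

Key-timestep trajectory:
   step    t(s)  obj.x    obj.z    obj.vx   obj.vz 
     63  0.2274   +0.248  -0.014  +1.144  -0.435
    127  0.4585   +0.647  -0.166  +2.307  -0.876
    190  0.6859   +1.302  -0.414  +3.451  -1.311


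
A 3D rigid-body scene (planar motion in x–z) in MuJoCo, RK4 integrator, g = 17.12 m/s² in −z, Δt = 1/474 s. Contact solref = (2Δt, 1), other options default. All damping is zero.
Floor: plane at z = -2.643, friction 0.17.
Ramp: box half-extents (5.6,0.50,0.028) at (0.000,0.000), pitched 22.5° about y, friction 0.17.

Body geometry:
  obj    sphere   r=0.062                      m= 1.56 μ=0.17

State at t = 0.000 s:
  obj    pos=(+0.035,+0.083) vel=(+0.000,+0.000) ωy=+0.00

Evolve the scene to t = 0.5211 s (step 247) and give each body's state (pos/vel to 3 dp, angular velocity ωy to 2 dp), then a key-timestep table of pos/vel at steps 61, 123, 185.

State at t = 0.5211 s:
  obj    pos=(+0.622,-0.160) vel=(+2.253,-0.933) ωy=+39.32

Key-timestep trajectory:
   step    t(s)  obj.x    obj.z    obj.vx   obj.vz 
     61  0.1287   +0.071  +0.068  +0.557  -0.231
    123  0.2595   +0.181  +0.023  +1.122  -0.465
    185  0.3903   +0.364  -0.054  +1.688  -0.699


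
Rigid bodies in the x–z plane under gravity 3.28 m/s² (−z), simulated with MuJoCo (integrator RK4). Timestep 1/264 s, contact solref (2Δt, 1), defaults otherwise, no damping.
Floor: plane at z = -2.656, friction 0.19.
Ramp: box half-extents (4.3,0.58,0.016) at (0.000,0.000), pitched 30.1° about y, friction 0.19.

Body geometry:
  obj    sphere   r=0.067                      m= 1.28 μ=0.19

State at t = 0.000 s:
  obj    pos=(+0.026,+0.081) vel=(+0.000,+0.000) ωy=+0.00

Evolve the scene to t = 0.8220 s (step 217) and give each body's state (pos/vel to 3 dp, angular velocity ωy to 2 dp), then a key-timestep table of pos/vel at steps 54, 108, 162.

State at t = 0.8220 s:
  obj    pos=(+0.369,-0.118) vel=(+0.836,-0.484) ωy=+14.41

Key-timestep trajectory:
   step    t(s)  obj.x    obj.z    obj.vx   obj.vz 
     54  0.2045   +0.047  +0.069  +0.208  -0.121
    108  0.4091   +0.111  +0.032  +0.416  -0.241
    162  0.6136   +0.217  -0.030  +0.624  -0.362


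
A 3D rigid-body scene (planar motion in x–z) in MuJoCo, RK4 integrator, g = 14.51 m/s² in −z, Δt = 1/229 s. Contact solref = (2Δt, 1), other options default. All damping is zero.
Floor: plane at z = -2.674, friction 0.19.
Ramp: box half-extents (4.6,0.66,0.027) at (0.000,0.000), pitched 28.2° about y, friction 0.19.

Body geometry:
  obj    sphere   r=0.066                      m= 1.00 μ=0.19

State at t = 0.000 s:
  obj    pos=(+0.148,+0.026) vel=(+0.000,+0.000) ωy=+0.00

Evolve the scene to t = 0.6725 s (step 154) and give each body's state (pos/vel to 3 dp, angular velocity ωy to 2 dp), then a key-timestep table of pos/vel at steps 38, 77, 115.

State at t = 0.6725 s:
  obj    pos=(+1.124,-0.497) vel=(+2.903,-1.557) ωy=+49.89

Key-timestep trajectory:
   step    t(s)  obj.x    obj.z    obj.vx   obj.vz 
     38  0.1659   +0.208  -0.006  +0.717  -0.384
     77  0.3362   +0.392  -0.105  +1.452  -0.778
    115  0.5022   +0.693  -0.266  +2.168  -1.162


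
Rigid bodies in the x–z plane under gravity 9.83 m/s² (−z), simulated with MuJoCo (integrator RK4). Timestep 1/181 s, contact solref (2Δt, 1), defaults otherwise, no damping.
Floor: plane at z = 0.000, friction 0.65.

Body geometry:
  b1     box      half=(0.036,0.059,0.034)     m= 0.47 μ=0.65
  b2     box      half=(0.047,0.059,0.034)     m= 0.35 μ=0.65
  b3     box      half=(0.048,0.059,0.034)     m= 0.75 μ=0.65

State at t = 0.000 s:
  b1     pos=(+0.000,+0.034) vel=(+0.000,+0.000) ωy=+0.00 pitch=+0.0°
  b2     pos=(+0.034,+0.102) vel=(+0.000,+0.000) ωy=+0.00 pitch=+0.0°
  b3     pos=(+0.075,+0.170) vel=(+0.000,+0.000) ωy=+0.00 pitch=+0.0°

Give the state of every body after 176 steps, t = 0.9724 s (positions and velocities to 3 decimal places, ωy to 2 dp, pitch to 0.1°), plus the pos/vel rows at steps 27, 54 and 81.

State at t = 0.9724 s:
  b1     pos=(+0.000,+0.034) vel=(+0.000,+0.000) ωy=+0.00 pitch=+0.0°
  b2     pos=(+0.079,+0.047) vel=(+0.000,+0.000) ωy=+0.00 pitch=+90.0°
  b3     pos=(+0.268,+0.034) vel=(+0.000,+0.000) ωy=+0.00 pitch=+180.0°

Key-timestep trajectory:
   step    t(s)  b1.x    b1.z    b1.vx   b1.vz   b2.x    b2.z    b2.vx   b2.vz   b3.x    b3.z    b3.vx   b3.vz 
     27  0.1492   +0.000  +0.034  -0.001  +0.000   +0.045  +0.101  +0.168  -0.045   +0.107  +0.151  +0.436  -0.364
     54  0.2983   +0.000  +0.034  +0.000  +0.000   +0.080  +0.044  +0.047  -0.201   +0.187  +0.047  +0.531  +0.092
     81  0.4475   +0.000  +0.034  +0.000  +0.000   +0.079  +0.047  +0.000  +0.000   +0.243  +0.054  +0.413  -0.171


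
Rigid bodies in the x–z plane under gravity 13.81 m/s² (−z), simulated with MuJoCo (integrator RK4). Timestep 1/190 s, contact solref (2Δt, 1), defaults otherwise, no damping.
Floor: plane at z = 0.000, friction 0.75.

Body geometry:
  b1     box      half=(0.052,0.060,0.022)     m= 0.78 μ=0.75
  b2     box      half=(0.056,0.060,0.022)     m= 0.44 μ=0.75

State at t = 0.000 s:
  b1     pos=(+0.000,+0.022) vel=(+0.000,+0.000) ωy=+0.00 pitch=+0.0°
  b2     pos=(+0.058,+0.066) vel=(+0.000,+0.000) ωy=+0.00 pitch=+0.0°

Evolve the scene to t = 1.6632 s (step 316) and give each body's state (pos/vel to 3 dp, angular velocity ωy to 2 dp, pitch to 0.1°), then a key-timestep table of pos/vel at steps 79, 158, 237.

State at t = 1.6632 s:
  b1     pos=(-0.001,+0.022) vel=(+0.000,+0.000) ωy=+0.00 pitch=+0.0°
  b2     pos=(+0.072,+0.055) vel=(+0.000,+0.000) ωy=-0.02 pitch=+44.4°

Key-timestep trajectory:
   step    t(s)  b1.x    b1.z    b1.vx   b1.vz   b2.x    b2.z    b2.vx   b2.vz 
     79  0.4158   +0.000  +0.022  +0.000  +0.000   +0.072  +0.055  +0.000  +0.000
    158  0.8316   +0.000  +0.022  +0.000  +0.000   +0.072  +0.055  +0.000  +0.000
    237  1.2474   +0.000  +0.022  +0.000  +0.000   +0.072  +0.055  +0.000  +0.000


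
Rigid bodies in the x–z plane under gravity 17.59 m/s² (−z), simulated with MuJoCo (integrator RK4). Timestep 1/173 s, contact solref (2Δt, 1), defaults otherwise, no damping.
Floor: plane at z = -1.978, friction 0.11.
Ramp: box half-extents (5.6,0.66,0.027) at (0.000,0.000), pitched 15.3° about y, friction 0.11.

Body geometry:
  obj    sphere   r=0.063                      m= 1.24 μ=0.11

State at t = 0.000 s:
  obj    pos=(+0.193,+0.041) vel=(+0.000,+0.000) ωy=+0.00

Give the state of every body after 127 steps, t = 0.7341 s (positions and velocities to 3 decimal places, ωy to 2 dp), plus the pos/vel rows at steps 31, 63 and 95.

State at t = 0.7341 s:
  obj    pos=(+1.055,-0.195) vel=(+2.348,-0.642) ωy=+38.62

Key-timestep trajectory:
   step    t(s)  obj.x    obj.z    obj.vx   obj.vz 
     31  0.1792   +0.244  +0.026  +0.573  -0.157
     63  0.3642   +0.405  -0.018  +1.165  -0.319
     95  0.5491   +0.675  -0.091  +1.756  -0.480


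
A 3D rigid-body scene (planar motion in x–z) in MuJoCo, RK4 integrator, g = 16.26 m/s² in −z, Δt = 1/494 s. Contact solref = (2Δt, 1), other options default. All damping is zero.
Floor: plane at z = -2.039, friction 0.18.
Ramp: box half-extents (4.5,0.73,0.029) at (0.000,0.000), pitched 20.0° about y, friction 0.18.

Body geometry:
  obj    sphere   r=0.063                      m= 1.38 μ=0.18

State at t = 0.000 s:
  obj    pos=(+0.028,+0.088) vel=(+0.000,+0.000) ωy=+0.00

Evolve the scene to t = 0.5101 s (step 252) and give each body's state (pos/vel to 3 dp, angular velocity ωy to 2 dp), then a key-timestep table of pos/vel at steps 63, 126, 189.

State at t = 0.5101 s:
  obj    pos=(+0.514,-0.089) vel=(+1.904,-0.693) ωy=+32.16

Key-timestep trajectory:
   step    t(s)  obj.x    obj.z    obj.vx   obj.vz 
     63  0.1275   +0.058  +0.077  +0.476  -0.173
    126  0.2551   +0.149  +0.044  +0.952  -0.347
    189  0.3826   +0.301  -0.012  +1.428  -0.520


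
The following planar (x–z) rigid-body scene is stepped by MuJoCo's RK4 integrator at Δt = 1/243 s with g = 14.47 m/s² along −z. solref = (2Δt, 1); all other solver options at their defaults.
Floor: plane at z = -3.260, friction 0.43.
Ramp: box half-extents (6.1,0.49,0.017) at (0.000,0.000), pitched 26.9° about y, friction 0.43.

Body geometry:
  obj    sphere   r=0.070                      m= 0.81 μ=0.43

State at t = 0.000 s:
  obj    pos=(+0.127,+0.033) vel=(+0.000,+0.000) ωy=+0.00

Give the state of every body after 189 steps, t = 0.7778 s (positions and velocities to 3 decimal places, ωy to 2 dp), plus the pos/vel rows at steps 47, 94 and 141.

State at t = 0.7778 s:
  obj    pos=(+1.389,-0.607) vel=(+3.244,-1.646) ωy=+51.95

Key-timestep trajectory:
   step    t(s)  obj.x    obj.z    obj.vx   obj.vz 
     47  0.1934   +0.205  -0.007  +0.807  -0.409
     94  0.3868   +0.439  -0.125  +1.613  -0.818
    141  0.5802   +0.829  -0.323  +2.420  -1.228


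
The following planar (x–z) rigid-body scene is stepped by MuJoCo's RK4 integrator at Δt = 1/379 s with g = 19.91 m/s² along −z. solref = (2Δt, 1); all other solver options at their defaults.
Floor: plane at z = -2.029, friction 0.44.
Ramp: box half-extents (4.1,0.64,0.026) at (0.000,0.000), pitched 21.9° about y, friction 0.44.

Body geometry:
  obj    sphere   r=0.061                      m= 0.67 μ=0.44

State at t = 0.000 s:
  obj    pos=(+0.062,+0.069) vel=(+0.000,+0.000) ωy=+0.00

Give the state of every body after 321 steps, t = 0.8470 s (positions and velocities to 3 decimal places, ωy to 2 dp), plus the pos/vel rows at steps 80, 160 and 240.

State at t = 0.8470 s:
  obj    pos=(+1.827,-0.641) vel=(+4.168,-1.676) ωy=+73.64

Key-timestep trajectory:
   step    t(s)  obj.x    obj.z    obj.vx   obj.vz 
     80  0.2111   +0.172  +0.025  +1.039  -0.418
    160  0.4222   +0.501  -0.107  +2.078  -0.835
    240  0.6332   +1.049  -0.328  +3.117  -1.253


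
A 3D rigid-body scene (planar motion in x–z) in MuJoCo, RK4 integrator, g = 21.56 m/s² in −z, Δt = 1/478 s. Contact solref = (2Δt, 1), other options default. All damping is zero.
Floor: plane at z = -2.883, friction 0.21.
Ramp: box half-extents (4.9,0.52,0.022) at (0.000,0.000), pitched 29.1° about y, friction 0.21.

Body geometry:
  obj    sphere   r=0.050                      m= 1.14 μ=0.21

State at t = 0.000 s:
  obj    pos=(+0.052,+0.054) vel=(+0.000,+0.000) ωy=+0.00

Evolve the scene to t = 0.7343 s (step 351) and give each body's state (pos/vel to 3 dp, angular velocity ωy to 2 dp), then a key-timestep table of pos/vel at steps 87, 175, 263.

State at t = 0.7343 s:
  obj    pos=(+1.816,-0.929) vel=(+4.806,-2.675) ωy=+109.98

Key-timestep trajectory:
   step    t(s)  obj.x    obj.z    obj.vx   obj.vz 
     87  0.1820   +0.160  -0.007  +1.191  -0.663
    175  0.3661   +0.491  -0.191  +2.396  -1.334
    263  0.5502   +1.043  -0.498  +3.601  -2.004


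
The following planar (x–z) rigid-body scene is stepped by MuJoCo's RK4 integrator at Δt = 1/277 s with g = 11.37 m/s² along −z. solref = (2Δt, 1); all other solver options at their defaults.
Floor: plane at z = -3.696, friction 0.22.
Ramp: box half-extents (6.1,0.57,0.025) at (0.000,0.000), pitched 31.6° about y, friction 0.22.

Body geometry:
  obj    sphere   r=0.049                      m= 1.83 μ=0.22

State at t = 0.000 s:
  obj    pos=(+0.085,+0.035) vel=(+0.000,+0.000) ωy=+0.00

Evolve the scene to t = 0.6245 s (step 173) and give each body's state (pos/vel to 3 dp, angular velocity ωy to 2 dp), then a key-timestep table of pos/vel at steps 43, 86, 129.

State at t = 0.6245 s:
  obj    pos=(+0.792,-0.400) vel=(+2.264,-1.393) ωy=+54.22

Key-timestep trajectory:
   step    t(s)  obj.x    obj.z    obj.vx   obj.vz 
     43  0.1552   +0.129  +0.008  +0.563  -0.346
     86  0.3105   +0.260  -0.073  +1.126  -0.692
    129  0.4657   +0.478  -0.207  +1.688  -1.039


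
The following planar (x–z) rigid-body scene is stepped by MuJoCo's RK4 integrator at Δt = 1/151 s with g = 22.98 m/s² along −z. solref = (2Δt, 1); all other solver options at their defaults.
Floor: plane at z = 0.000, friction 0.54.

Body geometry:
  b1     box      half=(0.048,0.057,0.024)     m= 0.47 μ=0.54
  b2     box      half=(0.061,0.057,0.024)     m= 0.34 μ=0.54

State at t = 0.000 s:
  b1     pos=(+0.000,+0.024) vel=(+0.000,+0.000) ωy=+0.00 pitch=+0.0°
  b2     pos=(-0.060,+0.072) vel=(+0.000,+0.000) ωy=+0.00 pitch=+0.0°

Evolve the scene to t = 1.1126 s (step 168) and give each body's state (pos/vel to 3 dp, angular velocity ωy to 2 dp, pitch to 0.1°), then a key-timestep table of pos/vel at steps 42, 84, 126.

State at t = 1.1126 s:
  b1     pos=(+0.001,+0.024) vel=(+0.001,+0.000) ωy=+0.00 pitch=+0.0°
  b2     pos=(-0.072,+0.058) vel=(-0.001,-0.001) ωy=+0.03 pitch=-41.6°

Key-timestep trajectory:
   step    t(s)  b1.x    b1.z    b1.vx   b1.vz   b2.x    b2.z    b2.vx   b2.vz 
     42  0.2781   +0.000  +0.024  +0.001  +0.000   -0.071  +0.059  -0.001  +0.002
     84  0.5563   +0.000  +0.024  +0.001  +0.000   -0.071  +0.059  -0.001  -0.001
    126  0.8344   +0.001  +0.024  +0.001  +0.000   -0.071  +0.059  -0.001  -0.001


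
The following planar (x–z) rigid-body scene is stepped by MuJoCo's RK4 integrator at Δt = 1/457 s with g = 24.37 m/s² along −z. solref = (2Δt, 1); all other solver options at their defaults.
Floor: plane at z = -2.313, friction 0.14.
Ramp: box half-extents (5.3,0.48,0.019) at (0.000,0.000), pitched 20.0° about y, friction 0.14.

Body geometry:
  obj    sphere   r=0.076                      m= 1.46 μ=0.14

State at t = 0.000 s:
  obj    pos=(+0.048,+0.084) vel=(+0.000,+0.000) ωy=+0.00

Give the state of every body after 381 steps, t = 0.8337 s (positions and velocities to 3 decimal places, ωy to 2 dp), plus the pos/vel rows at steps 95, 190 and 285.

State at t = 0.8337 s:
  obj    pos=(+1.992,-0.624) vel=(+4.664,-1.698) ωy=+65.30

Key-timestep trajectory:
   step    t(s)  obj.x    obj.z    obj.vx   obj.vz 
     95  0.2079   +0.169  +0.040  +1.163  -0.423
    190  0.4158   +0.532  -0.092  +2.326  -0.847
    285  0.6236   +1.136  -0.312  +3.489  -1.270


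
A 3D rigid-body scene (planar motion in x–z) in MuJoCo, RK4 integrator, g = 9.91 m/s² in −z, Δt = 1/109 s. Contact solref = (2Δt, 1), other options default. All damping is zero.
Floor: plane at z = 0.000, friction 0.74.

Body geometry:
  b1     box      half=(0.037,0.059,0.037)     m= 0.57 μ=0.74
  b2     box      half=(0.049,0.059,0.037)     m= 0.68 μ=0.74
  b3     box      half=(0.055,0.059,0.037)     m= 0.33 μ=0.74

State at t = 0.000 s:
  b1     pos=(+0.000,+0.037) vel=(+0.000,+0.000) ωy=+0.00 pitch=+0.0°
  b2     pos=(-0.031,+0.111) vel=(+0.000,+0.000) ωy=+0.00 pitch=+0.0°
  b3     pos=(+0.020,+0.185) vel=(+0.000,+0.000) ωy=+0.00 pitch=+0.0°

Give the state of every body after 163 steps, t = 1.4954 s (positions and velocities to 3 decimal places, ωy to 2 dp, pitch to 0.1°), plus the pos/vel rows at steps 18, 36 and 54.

State at t = 1.4954 s:
  b1     pos=(+0.000,+0.037) vel=(+0.000,+0.000) ωy=+0.00 pitch=-0.1°
  b2     pos=(-0.031,+0.111) vel=(+0.000,+0.000) ωy=+0.00 pitch=-0.2°
  b3     pos=(+0.144,+0.037) vel=(+0.000,+0.000) ωy=+0.00 pitch=+180.0°

Key-timestep trajectory:
   step    t(s)  b1.x    b1.z    b1.vx   b1.vz   b2.x    b2.z    b2.vx   b2.vz   b3.x    b3.z    b3.vx   b3.vz 
     18  0.1651   +0.000  +0.037  +0.000  +0.000   -0.031  +0.111  -0.001  +0.000   +0.025  +0.184  +0.073  -0.013
     36  0.3303   +0.000  +0.037  +0.000  +0.000   -0.031  +0.111  +0.000  +0.000   +0.053  +0.161  +0.253  -0.515
     54  0.4954   +0.000  +0.037  +0.000  +0.000   -0.031  +0.111  +0.000  +0.000   +0.138  +0.039  +0.809  -0.954


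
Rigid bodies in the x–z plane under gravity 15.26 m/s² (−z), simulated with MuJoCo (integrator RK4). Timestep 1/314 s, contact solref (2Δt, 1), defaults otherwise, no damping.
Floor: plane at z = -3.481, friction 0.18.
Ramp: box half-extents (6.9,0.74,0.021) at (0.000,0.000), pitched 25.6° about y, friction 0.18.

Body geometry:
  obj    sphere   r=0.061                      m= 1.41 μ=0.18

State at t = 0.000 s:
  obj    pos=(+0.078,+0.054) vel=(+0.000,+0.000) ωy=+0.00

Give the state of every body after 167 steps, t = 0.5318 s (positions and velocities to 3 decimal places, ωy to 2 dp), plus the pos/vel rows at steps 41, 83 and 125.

State at t = 0.5318 s:
  obj    pos=(+0.679,-0.234) vel=(+2.259,-1.082) ωy=+41.05

Key-timestep trajectory:
   step    t(s)  obj.x    obj.z    obj.vx   obj.vz 
     41  0.1306   +0.114  +0.036  +0.555  -0.266
     83  0.2643   +0.226  -0.018  +1.123  -0.538
    125  0.3981   +0.415  -0.108  +1.691  -0.810


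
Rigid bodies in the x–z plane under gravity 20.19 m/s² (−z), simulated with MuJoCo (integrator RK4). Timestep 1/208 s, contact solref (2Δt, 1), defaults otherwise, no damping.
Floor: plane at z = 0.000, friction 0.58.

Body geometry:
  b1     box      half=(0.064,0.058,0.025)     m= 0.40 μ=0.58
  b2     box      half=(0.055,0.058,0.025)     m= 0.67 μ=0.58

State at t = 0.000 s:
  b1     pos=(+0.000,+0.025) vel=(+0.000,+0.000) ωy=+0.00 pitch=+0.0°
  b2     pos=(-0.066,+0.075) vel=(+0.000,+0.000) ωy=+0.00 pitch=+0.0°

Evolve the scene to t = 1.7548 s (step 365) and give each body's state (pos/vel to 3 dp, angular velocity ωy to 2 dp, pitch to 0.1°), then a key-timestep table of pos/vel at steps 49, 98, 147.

State at t = 1.7548 s:
  b1     pos=(+0.000,+0.025) vel=(+0.000,+0.000) ωy=+0.00 pitch=+0.0°
  b2     pos=(-0.120,+0.055) vel=(+0.000,+0.000) ωy=+0.00 pitch=-90.0°

Key-timestep trajectory:
   step    t(s)  b1.x    b1.z    b1.vx   b1.vz   b2.x    b2.z    b2.vx   b2.vz 
     49  0.2356   +0.000  +0.025  +0.000  +0.000   -0.099  +0.060  -0.337  +0.017
     98  0.4712   +0.000  +0.025  +0.000  +0.000   -0.136  +0.060  +0.107  -0.017
    147  0.7067   +0.000  +0.025  +0.000  +0.000   -0.125  +0.057  -0.024  +0.021


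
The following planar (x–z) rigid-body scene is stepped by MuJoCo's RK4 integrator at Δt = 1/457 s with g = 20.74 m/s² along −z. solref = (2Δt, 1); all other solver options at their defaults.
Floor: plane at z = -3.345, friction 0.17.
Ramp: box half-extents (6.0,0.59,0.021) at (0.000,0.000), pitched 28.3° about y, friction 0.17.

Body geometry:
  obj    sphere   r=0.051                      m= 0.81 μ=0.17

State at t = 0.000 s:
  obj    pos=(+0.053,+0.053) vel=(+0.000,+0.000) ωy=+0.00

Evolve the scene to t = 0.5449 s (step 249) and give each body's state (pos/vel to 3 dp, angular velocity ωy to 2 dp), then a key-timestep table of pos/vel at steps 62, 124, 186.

State at t = 0.5449 s:
  obj    pos=(+0.971,-0.441) vel=(+3.370,-1.814) ωy=+75.01

Key-timestep trajectory:
   step    t(s)  obj.x    obj.z    obj.vx   obj.vz 
     62  0.1357   +0.110  +0.023  +0.839  -0.452
    124  0.2713   +0.281  -0.069  +1.678  -0.904
    186  0.4070   +0.565  -0.223  +2.517  -1.355


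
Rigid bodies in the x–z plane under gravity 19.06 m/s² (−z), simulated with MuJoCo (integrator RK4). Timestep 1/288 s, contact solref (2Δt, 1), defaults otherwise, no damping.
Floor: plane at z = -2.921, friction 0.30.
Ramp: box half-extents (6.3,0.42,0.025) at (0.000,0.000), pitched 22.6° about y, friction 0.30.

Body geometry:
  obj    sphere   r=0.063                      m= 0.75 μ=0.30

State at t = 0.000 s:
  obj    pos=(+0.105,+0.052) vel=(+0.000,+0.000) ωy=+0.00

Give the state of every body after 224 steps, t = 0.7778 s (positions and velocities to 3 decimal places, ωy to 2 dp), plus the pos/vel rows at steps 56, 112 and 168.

State at t = 0.7778 s:
  obj    pos=(+1.566,-0.557) vel=(+3.757,-1.564) ωy=+64.58

Key-timestep trajectory:
   step    t(s)  obj.x    obj.z    obj.vx   obj.vz 
     56  0.1944   +0.196  +0.014  +0.939  -0.391
    112  0.3889   +0.470  -0.100  +1.879  -0.782
    168  0.5833   +0.927  -0.290  +2.818  -1.173


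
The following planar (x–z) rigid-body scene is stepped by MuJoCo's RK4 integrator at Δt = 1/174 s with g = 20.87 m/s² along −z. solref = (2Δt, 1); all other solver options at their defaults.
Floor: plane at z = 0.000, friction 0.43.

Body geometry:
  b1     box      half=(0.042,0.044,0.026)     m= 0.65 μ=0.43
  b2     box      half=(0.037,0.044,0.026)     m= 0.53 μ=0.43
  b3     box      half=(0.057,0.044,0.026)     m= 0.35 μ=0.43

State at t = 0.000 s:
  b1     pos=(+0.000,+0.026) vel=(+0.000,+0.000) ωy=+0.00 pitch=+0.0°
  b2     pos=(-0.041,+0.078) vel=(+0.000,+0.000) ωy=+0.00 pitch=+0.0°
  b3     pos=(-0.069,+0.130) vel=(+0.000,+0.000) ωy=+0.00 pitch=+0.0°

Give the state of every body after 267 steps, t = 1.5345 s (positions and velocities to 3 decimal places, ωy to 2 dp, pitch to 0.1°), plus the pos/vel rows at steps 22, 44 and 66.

State at t = 1.5345 s:
  b1     pos=(+0.000,+0.026) vel=(+0.000,+0.000) ωy=+0.00 pitch=+0.0°
  b2     pos=(-0.080,+0.037) vel=(+0.000,+0.000) ωy=+0.00 pitch=-90.0°
  b3     pos=(-0.249,+0.026) vel=(+0.000,+0.000) ωy=+0.00 pitch=+180.0°

Key-timestep trajectory:
   step    t(s)  b1.x    b1.z    b1.vx   b1.vz   b2.x    b2.z    b2.vx   b2.vz   b3.x    b3.z    b3.vx   b3.vz 
     22  0.1264   +0.000  +0.026  +0.001  +0.000   -0.055  +0.074  -0.263  -0.144   -0.107  +0.103  -0.603  -0.735
     44  0.2529   +0.000  +0.026  +0.000  +0.000   -0.080  +0.037  +0.006  +0.017   -0.177  +0.062  -0.358  +0.091
     66  0.3793   +0.000  +0.026  +0.000  +0.000   -0.080  +0.037  +0.000  +0.000   -0.229  +0.047  -0.603  -0.483


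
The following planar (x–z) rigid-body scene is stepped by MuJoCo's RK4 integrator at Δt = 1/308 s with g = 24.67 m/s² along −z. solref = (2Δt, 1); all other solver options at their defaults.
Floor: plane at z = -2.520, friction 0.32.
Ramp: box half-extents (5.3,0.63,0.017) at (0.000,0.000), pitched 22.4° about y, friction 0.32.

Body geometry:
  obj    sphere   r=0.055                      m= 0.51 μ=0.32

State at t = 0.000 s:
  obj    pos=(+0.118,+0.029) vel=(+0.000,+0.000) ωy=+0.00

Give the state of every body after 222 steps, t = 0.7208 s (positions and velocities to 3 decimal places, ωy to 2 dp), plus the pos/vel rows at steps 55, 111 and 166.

State at t = 0.7208 s:
  obj    pos=(+1.731,-0.636) vel=(+4.475,-1.844) ωy=+87.99

Key-timestep trajectory:
   step    t(s)  obj.x    obj.z    obj.vx   obj.vz 
     55  0.1786   +0.217  -0.012  +1.109  -0.457
    111  0.3604   +0.521  -0.137  +2.238  -0.922
    166  0.5390   +1.020  -0.342  +3.346  -1.379


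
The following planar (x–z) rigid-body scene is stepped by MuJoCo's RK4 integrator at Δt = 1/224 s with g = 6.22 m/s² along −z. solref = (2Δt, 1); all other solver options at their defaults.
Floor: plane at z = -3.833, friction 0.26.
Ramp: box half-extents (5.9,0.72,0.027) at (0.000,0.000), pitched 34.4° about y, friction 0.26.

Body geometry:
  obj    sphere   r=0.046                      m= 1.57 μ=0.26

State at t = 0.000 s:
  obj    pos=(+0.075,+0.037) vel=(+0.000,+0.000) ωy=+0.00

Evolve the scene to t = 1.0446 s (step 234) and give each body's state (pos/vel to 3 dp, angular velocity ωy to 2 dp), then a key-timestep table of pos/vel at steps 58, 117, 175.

State at t = 1.0446 s:
  obj    pos=(+1.205,-0.737) vel=(+2.164,-1.482) ωy=+56.99

Key-timestep trajectory:
   step    t(s)  obj.x    obj.z    obj.vx   obj.vz 
     58  0.2589   +0.145  -0.010  +0.536  -0.367
    117  0.5223   +0.358  -0.156  +1.082  -0.741
    175  0.7812   +0.707  -0.396  +1.618  -1.108


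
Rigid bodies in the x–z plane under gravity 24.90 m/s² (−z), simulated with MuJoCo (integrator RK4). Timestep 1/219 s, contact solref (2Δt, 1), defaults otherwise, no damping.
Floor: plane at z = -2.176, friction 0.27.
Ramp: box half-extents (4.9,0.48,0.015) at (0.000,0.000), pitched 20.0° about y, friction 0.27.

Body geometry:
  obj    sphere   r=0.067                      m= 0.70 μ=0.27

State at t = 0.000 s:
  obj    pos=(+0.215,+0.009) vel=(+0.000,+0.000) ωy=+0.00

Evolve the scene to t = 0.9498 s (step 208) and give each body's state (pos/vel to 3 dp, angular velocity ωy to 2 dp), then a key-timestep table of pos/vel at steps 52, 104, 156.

State at t = 0.9498 s:
  obj    pos=(+2.793,-0.929) vel=(+5.429,-1.976) ωy=+86.22

Key-timestep trajectory:
   step    t(s)  obj.x    obj.z    obj.vx   obj.vz 
     52  0.2374   +0.376  -0.050  +1.358  -0.494
    104  0.4749   +0.860  -0.226  +2.715  -0.988
    156  0.7123   +1.665  -0.519  +4.072  -1.482


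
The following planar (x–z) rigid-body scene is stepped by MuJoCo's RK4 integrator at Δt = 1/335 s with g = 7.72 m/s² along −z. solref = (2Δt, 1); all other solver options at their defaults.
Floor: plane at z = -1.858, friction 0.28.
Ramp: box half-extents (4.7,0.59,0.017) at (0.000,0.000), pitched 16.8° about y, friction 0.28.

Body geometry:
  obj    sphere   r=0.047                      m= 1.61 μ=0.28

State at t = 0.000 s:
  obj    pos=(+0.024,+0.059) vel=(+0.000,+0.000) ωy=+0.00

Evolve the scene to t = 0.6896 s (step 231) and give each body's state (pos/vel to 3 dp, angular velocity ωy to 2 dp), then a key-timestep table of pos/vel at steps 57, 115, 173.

State at t = 0.6896 s:
  obj    pos=(+0.387,-0.050) vel=(+1.052,-0.318) ωy=+23.38

Key-timestep trajectory:
   step    t(s)  obj.x    obj.z    obj.vx   obj.vz 
     57  0.1701   +0.046  +0.053  +0.260  -0.078
    115  0.3433   +0.114  +0.032  +0.524  -0.158
    173  0.5164   +0.228  -0.002  +0.788  -0.238


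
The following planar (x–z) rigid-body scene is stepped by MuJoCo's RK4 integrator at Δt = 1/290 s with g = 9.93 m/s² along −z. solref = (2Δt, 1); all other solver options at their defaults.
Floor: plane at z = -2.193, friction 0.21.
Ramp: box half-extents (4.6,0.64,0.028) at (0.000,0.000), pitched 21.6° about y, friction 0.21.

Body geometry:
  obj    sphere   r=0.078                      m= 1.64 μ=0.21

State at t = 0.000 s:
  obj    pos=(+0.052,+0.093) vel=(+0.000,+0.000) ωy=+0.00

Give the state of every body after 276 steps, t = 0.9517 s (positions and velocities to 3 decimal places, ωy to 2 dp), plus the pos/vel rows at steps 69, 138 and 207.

State at t = 0.9517 s:
  obj    pos=(+1.152,-0.342) vel=(+2.311,-0.915) ωy=+31.85

Key-timestep trajectory:
   step    t(s)  obj.x    obj.z    obj.vx   obj.vz 
     69  0.2379   +0.121  +0.066  +0.578  -0.229
    138  0.4759   +0.327  -0.015  +1.155  -0.457
    207  0.7138   +0.671  -0.152  +1.733  -0.686


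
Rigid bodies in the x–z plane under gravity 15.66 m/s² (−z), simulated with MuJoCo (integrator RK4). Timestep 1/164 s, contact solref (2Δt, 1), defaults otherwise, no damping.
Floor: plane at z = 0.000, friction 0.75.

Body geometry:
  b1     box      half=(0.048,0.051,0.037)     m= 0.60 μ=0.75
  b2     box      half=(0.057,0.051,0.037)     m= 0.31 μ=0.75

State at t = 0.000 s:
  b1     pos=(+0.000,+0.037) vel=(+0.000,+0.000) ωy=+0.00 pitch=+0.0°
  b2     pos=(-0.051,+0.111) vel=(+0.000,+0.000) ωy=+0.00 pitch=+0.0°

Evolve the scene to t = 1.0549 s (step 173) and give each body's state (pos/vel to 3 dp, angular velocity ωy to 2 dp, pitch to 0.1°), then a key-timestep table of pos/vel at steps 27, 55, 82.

State at t = 1.0549 s:
  b1     pos=(+0.000,+0.037) vel=(+0.000,+0.000) ωy=+0.00 pitch=+0.0°
  b2     pos=(-0.100,+0.057) vel=(+0.000,+0.000) ωy=+0.00 pitch=-90.0°

Key-timestep trajectory:
   step    t(s)  b1.x    b1.z    b1.vx   b1.vz   b2.x    b2.z    b2.vx   b2.vz 
     27  0.1646   +0.000  +0.037  +0.000  +0.000   -0.063  +0.108  -0.188  -0.122
     55  0.3354   +0.000  +0.037  +0.000  +0.000   -0.114  +0.064  -0.156  +0.083
     82  0.5000   +0.000  +0.037  +0.000  +0.000   -0.097  +0.057  +0.096  +0.084


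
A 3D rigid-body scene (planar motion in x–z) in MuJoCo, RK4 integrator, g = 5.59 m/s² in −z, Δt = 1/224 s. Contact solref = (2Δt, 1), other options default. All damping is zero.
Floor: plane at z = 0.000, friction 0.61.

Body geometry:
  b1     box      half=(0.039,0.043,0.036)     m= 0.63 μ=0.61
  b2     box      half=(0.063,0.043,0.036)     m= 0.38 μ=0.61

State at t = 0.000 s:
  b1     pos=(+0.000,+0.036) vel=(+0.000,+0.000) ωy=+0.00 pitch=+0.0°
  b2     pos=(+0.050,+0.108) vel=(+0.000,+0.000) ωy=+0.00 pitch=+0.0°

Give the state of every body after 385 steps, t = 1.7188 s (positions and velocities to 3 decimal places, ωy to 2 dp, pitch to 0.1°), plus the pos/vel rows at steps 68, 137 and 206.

State at t = 1.7188 s:
  b1     pos=(+0.000,+0.036) vel=(+0.000,+0.000) ωy=+0.00 pitch=+0.0°
  b2     pos=(+0.111,+0.063) vel=(+0.000,+0.000) ωy=+0.00 pitch=+90.0°

Key-timestep trajectory:
   step    t(s)  b1.x    b1.z    b1.vx   b1.vz   b2.x    b2.z    b2.vx   b2.vz 
     68  0.3036   +0.000  +0.036  +0.000  +0.000   +0.084  +0.071  +0.300  +0.030
    137  0.6116   +0.000  +0.036  +0.000  +0.000   +0.132  +0.071  -0.011  -0.002
    206  0.9196   +0.000  +0.036  +0.000  +0.000   +0.105  +0.066  +0.032  -0.015


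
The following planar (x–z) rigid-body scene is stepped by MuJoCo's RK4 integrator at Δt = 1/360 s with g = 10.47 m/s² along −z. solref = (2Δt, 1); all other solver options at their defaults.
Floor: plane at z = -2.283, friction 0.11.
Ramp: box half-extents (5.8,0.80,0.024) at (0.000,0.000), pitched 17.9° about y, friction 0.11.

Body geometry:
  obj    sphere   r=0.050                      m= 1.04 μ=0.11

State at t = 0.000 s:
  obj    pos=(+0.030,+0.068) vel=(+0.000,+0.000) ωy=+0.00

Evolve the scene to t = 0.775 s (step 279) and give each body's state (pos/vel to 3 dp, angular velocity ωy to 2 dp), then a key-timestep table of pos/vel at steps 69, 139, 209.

State at t = 0.775 s:
  obj    pos=(+0.687,-0.144) vel=(+1.695,-0.548) ωy=+35.62

Key-timestep trajectory:
   step    t(s)  obj.x    obj.z    obj.vx   obj.vz 
     69  0.1917   +0.070  +0.055  +0.419  -0.135
    139  0.3861   +0.193  +0.015  +0.845  -0.273
    209  0.5806   +0.399  -0.051  +1.270  -0.410


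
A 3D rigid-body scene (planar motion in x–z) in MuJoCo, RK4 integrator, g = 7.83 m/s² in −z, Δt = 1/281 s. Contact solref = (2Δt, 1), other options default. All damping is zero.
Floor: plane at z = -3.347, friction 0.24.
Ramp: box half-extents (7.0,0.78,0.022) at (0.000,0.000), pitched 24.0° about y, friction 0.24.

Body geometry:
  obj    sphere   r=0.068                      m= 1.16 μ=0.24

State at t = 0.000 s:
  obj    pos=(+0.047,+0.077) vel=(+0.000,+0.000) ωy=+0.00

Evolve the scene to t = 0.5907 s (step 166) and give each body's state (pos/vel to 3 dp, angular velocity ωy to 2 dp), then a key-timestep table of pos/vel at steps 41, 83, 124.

State at t = 0.5907 s:
  obj    pos=(+0.410,-0.084) vel=(+1.228,-0.547) ωy=+19.76

Key-timestep trajectory:
   step    t(s)  obj.x    obj.z    obj.vx   obj.vz 
     41  0.1459   +0.069  +0.068  +0.303  -0.135
     83  0.2954   +0.138  +0.037  +0.614  -0.273
    124  0.4413   +0.250  -0.013  +0.917  -0.408


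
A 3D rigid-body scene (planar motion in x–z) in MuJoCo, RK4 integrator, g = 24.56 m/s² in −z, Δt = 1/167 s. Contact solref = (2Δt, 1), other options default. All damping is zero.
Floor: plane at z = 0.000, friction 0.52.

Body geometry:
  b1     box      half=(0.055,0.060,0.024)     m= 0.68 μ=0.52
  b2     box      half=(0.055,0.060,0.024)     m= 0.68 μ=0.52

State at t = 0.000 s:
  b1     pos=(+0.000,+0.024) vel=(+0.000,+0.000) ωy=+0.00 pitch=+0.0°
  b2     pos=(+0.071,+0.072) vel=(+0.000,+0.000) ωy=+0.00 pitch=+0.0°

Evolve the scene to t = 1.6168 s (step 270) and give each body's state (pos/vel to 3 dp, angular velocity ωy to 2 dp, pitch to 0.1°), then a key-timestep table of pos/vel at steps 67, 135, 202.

State at t = 1.6168 s:
  b1     pos=(-0.001,+0.024) vel=(-0.001,+0.000) ωy=+0.00 pitch=+0.0°
  b2     pos=(+0.082,+0.055) vel=(+0.000,-0.001) ωy=-0.02 pitch=+41.9°

Key-timestep trajectory:
   step    t(s)  b1.x    b1.z    b1.vx   b1.vz   b2.x    b2.z    b2.vx   b2.vz 
     67  0.4012   +0.000  +0.024  -0.001  +0.000   +0.082  +0.055  +0.000  -0.001
    135  0.8084   -0.001  +0.024  -0.001  +0.000   +0.082  +0.055  +0.000  -0.001
    202  1.2096   -0.001  +0.024  -0.001  +0.000   +0.082  +0.055  +0.000  -0.001


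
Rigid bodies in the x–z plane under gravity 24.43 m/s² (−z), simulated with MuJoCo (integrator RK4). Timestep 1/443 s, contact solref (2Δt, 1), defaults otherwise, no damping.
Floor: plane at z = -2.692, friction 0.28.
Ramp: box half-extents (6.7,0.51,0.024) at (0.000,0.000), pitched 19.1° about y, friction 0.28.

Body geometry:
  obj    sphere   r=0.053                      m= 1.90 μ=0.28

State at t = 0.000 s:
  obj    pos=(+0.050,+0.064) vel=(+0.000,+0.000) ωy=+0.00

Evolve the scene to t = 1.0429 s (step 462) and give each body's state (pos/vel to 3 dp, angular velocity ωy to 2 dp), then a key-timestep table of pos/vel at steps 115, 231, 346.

State at t = 1.0429 s:
  obj    pos=(+2.984,-0.952) vel=(+5.627,-1.949) ωy=+112.35

Key-timestep trajectory:
   step    t(s)  obj.x    obj.z    obj.vx   obj.vz 
    115  0.2596   +0.232  +0.001  +1.401  -0.485
    231  0.5214   +0.784  -0.190  +2.814  -0.974
    346  0.7810   +1.696  -0.506  +4.214  -1.459


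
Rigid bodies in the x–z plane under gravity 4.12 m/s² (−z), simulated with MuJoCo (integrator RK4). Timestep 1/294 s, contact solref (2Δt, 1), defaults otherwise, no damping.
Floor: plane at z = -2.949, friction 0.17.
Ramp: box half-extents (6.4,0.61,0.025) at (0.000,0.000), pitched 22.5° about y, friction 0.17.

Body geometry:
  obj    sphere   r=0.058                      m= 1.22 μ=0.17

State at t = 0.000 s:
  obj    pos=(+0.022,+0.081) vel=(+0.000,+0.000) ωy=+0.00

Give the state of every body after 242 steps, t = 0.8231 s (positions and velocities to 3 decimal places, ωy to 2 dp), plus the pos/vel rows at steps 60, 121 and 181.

State at t = 0.8231 s:
  obj    pos=(+0.374,-0.065) vel=(+0.856,-0.355) ωy=+15.98

Key-timestep trajectory:
   step    t(s)  obj.x    obj.z    obj.vx   obj.vz 
     60  0.2041   +0.044  +0.072  +0.212  -0.088
    121  0.4116   +0.110  +0.044  +0.428  -0.177
    181  0.6156   +0.219  -0.001  +0.641  -0.265


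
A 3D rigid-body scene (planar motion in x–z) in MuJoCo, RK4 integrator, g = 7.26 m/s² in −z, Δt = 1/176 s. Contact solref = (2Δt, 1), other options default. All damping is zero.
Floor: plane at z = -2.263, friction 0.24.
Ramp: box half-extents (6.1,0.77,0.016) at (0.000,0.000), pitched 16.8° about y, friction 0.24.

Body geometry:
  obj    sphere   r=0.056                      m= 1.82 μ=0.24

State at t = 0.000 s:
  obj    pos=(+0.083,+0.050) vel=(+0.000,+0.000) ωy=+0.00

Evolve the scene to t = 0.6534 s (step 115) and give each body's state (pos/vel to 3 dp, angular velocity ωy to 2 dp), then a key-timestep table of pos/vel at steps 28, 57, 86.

State at t = 0.6534 s:
  obj    pos=(+0.389,-0.042) vel=(+0.938,-0.283) ωy=+17.48

Key-timestep trajectory:
   step    t(s)  obj.x    obj.z    obj.vx   obj.vz 
     28  0.1591   +0.101  +0.045  +0.228  -0.069
     57  0.3239   +0.158  +0.027  +0.465  -0.140
     86  0.4886   +0.254  -0.002  +0.701  -0.212


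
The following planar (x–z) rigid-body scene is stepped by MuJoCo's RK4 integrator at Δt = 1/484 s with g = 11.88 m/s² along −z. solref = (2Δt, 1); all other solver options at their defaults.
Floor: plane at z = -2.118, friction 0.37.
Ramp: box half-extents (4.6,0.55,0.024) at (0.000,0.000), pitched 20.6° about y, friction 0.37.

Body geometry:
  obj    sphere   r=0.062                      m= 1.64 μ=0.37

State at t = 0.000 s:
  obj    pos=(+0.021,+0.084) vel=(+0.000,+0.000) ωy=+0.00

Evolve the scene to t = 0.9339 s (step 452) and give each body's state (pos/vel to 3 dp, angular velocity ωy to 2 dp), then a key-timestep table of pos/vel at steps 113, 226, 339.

State at t = 0.9339 s:
  obj    pos=(+1.240,-0.374) vel=(+2.610,-0.981) ωy=+44.97

Key-timestep trajectory:
   step    t(s)  obj.x    obj.z    obj.vx   obj.vz 
    113  0.2335   +0.097  +0.055  +0.653  -0.245
    226  0.4669   +0.326  -0.031  +1.305  -0.491
    339  0.7004   +0.707  -0.174  +1.958  -0.736
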